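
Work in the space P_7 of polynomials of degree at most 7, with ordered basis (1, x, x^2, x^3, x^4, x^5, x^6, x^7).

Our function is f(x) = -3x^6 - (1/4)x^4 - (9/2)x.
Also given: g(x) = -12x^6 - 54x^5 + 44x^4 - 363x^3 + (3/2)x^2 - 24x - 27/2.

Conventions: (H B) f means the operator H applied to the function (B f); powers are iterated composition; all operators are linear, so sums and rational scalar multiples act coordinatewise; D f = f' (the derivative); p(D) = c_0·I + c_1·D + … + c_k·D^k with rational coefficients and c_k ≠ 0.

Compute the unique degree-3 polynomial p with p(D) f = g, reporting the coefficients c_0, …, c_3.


D^0 f = -3x^6 - (1/4)x^4 - (9/2)x
D^1 f = -18x^5 - x^3 - 9/2
D^2 f = -90x^4 - 3x^2
D^3 f = -360x^3 - 6x
matching coefficients of g against c_0 f + c_1 Df + … from the top degree down determines the c_i
solution: c_0 = 4, c_1 = 3, c_2 = -1/2, c_3 = 1

c_0 = 4, c_1 = 3, c_2 = -1/2, c_3 = 1


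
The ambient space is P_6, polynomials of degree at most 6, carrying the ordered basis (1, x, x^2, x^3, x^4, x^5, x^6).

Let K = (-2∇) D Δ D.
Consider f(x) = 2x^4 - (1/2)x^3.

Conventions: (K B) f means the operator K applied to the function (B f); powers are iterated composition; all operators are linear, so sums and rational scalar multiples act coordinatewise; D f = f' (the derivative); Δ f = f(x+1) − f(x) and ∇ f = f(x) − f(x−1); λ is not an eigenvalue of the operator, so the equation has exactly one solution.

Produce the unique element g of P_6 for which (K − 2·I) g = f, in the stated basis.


write g with unknown coordinates in the stated basis and equate coefficients in (K − 2·I) g = f
solving from the highest basis element down gives g = -x^4 + (1/4)x^3 + 24
check: K g = 48
so K g − 2·g = 2x^4 - (1/2)x^3 = f ✓

the result is g(x) = -x^4 + (1/4)x^3 + 24


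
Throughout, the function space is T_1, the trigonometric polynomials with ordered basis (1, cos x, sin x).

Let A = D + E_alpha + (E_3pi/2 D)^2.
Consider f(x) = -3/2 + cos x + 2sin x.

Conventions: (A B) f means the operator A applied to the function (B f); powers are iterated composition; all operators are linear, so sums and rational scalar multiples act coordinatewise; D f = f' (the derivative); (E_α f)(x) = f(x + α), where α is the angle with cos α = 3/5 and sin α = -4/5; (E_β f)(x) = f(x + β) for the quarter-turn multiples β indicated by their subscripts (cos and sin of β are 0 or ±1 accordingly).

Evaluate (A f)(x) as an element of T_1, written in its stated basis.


the image equals g(x) = -3/2 + 2cos x + 3sin x

D f = 2cos x - sin x
E_alpha f = -3/2 - cos x + 2sin x
D f = 2cos x - sin x
E_3pi/2 D f = cos x + 2sin x
D (E_3pi/2 D) f = 2cos x - sin x
E_3pi/2 D (E_3pi/2 D) f = cos x + 2sin x
(D + E_alpha + (E_3pi/2 D)^2) f = -3/2 + 2cos x + 3sin x


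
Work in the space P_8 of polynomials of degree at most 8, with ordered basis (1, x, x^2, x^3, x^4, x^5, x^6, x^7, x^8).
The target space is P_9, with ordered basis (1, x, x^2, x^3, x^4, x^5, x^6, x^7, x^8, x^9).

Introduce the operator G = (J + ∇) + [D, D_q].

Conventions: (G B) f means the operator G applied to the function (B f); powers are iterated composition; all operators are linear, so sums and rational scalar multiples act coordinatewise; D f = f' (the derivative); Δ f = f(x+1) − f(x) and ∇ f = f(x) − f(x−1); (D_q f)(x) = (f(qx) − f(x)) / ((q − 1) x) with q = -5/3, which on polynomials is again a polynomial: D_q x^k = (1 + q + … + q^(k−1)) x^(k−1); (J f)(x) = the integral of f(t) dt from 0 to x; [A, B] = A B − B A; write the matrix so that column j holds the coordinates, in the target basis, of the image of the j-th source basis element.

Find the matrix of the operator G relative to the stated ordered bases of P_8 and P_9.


the matrix is [[0, 1, -11/3, 1, -1, 1, -1, 1, -1]; [1, 0, 2, 29/9, 4, -5, 6, -7, 8]; [0, 1/2, 0, 3, -22, 10, -15, 21, -28]; [0, 0, 1/3, 0, 4, 1894/81, 20, -35, 56]; [0, 0, 0, 1/4, 0, 5, -20533/243, 35, -70]; [0, 0, 0, 0, 1/5, 0, 6, 28009/243, 56]; [0, 0, 0, 0, 0, 1/6, 0, 7, -638228/2187]; [0, 0, 0, 0, 0, 0, 1/7, 0, 8]; [0, 0, 0, 0, 0, 0, 0, 1/8, 0]; [0, 0, 0, 0, 0, 0, 0, 0, 1/9]] (rows listed top to bottom)

image of 1: x
image of x: (1/2)x^2 + 1
image of x^2: (1/3)x^3 + 2x - 11/3
image of x^3: (1/4)x^4 + 3x^2 + (29/9)x + 1
image of x^4: (1/5)x^5 + 4x^3 - 22x^2 + 4x - 1
image of x^5: (1/6)x^6 + 5x^4 + (1894/81)x^3 + 10x^2 - 5x + 1
image of x^6: (1/7)x^7 + 6x^5 - (20533/243)x^4 + 20x^3 - 15x^2 + 6x - 1
image of x^7: (1/8)x^8 + 7x^6 + (28009/243)x^5 + 35x^4 - 35x^3 + 21x^2 - 7x + 1
image of x^8: (1/9)x^9 + 8x^7 - (638228/2187)x^6 + 56x^5 - 70x^4 + 56x^3 - 28x^2 + 8x - 1
each image's coordinates form column j of the matrix


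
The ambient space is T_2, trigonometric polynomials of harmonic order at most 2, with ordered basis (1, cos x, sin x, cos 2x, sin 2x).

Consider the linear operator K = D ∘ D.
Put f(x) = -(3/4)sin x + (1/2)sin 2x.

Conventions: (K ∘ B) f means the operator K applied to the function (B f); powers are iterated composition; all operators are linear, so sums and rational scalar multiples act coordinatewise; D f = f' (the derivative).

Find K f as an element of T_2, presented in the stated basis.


D f = -(3/4)cos x + cos 2x
D D f = (3/4)sin x - 2sin 2x

g(x) = (3/4)sin x - 2sin 2x


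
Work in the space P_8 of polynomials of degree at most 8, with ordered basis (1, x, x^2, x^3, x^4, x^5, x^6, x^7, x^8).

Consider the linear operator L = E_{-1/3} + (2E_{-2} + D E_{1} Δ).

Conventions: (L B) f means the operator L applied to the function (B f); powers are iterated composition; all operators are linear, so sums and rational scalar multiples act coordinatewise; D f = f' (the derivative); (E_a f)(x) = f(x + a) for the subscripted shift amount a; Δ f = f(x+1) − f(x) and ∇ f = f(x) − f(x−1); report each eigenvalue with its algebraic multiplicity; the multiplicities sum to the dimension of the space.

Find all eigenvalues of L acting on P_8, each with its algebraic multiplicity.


λ = 3 (multiplicity 9)

image of 1: 3
image of x: 3x - 13/3
image of x^2: 3x^2 - (26/3)x + 91/9
image of x^3: 3x^3 - 13x^2 + (91/3)x - 190/27
image of x^4: 3x^4 - (52/3)x^3 + (182/3)x^2 - (760/27)x + 4861/81
image of x^5: 3x^5 - (65/3)x^4 + (910/9)x^3 - (1900/27)x^2 + (24305/81)x + 2672/243
image of x^6: 3x^6 - 26x^5 + (455/3)x^4 - (3800/27)x^3 + (24305/27)x^2 + (5344/81)x + 228907/729
image of x^7: 3x^7 - (91/3)x^6 + (637/3)x^5 - (6650/27)x^4 + (170135/81)x^3 + (18704/81)x^2 + (1602349/729)x + 404594/2187
image of x^8: 3x^8 - (104/3)x^7 + (2548/9)x^6 - (10640/27)x^5 + (340270/81)x^4 + (149632/243)x^3 + (6409396/729)x^2 + (3236752/2187)x + 10025209/6561
the matrix is upper triangular; its diagonal is (3, 3, 3, 3, 3, 3, 3, 3, 3)
for a triangular matrix the eigenvalues are the diagonal entries, with algebraic multiplicity their repetition count


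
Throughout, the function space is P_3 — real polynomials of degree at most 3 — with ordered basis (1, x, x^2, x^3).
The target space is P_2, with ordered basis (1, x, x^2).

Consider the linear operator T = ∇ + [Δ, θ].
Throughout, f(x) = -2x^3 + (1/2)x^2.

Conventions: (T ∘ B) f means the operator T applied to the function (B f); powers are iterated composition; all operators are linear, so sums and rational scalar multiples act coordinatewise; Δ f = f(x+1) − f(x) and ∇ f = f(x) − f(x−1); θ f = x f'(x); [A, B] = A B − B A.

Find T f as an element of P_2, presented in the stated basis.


∇ f = -6x^2 + 7x - 5/2
θ f = -6x^3 + x^2
Δ θ f = -18x^2 - 16x - 5
Δ f = -6x^2 - 5x - 3/2
θ Δ f = -12x^2 - 5x
[Δ, θ] f = -6x^2 - 11x - 5
(∇ + [Δ, θ]) f = -12x^2 - 4x - 15/2

the image equals g(x) = -12x^2 - 4x - 15/2


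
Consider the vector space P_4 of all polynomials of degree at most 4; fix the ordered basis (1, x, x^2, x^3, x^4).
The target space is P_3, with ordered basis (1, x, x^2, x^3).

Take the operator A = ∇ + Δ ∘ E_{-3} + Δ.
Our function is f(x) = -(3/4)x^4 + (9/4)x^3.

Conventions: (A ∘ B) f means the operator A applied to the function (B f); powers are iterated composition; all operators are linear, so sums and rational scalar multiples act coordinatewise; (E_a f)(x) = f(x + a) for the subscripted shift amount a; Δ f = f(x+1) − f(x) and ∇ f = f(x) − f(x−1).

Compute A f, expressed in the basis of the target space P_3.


∇ f = -3x^3 + (45/4)x^2 - (39/4)x + 3
E_{-3} f = -(3/4)x^4 + (45/4)x^3 - (243/4)x^2 + (567/4)x - 243/2
Δ E_{-3} f = -3x^3 + (117/4)x^2 - (363/4)x + 183/2
Δ f = -3x^3 + (9/4)x^2 + (15/4)x + 3/2
(∇ + Δ ∘ E_{-3} + Δ) f = -9x^3 + (171/4)x^2 - (387/4)x + 96

the image equals g(x) = -9x^3 + (171/4)x^2 - (387/4)x + 96


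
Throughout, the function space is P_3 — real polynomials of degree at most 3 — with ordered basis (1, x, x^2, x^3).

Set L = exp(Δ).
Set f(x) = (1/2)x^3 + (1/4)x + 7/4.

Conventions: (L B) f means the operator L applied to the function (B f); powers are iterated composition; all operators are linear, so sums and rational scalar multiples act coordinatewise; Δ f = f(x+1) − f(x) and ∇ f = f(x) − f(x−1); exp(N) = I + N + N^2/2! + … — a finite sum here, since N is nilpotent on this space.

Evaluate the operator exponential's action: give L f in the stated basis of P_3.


order-1 term: (3/2)x^2 + (3/2)x + 3/4
order-2 term: (3/2)x + 3/2
order-3 term: 1/2
the series for exp(Δ) f terminates at order 3
exp(Δ) f = (1/2)x^3 + (3/2)x^2 + (13/4)x + 9/2

g(x) = (1/2)x^3 + (3/2)x^2 + (13/4)x + 9/2


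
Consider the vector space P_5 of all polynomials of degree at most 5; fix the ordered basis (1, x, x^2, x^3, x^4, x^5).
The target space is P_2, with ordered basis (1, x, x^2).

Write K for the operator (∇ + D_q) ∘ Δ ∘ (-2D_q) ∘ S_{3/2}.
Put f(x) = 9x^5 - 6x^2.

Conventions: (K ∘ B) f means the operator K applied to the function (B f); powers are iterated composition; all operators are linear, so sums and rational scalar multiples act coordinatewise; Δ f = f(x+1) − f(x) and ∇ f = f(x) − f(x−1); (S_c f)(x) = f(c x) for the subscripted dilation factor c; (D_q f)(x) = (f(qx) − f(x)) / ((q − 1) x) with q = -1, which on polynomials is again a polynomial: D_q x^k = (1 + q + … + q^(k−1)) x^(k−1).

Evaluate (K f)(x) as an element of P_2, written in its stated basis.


S_{3/2} f = (2187/32)x^5 - (27/2)x^2
D_q S_{3/2} f = (2187/32)x^4
(-2D_q) S_{3/2} f = -(2187/16)x^4
Δ (-2D_q) S_{3/2} f = -(2187/4)x^3 - (6561/8)x^2 - (2187/4)x - 2187/16
∇ Δ (-2D_q) S_{3/2} f = -(6561/4)x^2 - 2187/8
D_q Δ (-2D_q) S_{3/2} f = -(2187/4)x^2 - 2187/4
(∇ + D_q) Δ (-2D_q) S_{3/2} f = -2187x^2 - 6561/8

g(x) = -2187x^2 - 6561/8


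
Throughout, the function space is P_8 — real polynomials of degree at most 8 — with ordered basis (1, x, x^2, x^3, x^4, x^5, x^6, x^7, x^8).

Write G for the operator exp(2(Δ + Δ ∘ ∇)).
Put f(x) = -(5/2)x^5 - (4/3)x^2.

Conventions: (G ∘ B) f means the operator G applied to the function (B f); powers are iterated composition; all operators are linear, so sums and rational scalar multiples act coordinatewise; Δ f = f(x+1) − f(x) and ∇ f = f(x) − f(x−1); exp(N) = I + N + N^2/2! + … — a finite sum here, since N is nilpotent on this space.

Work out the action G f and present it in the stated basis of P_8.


order-1 term: -25x^4 - 150x^3 - 50x^2 - (241/3)x - 13
order-2 term: -100x^3 - 900x^2 - 1550x - 1366/3
order-3 term: -200x^2 - 1800x - 2900
order-4 term: -200x - 1200
order-5 term: -80
the series for exp(2(Δ + Δ ∘ ∇)) f terminates at order 5
exp(2(Δ + Δ ∘ ∇)) f = -(5/2)x^5 - 25x^4 - 250x^3 - (3454/3)x^2 - (10891/3)x - 13945/3

the result is g(x) = -(5/2)x^5 - 25x^4 - 250x^3 - (3454/3)x^2 - (10891/3)x - 13945/3


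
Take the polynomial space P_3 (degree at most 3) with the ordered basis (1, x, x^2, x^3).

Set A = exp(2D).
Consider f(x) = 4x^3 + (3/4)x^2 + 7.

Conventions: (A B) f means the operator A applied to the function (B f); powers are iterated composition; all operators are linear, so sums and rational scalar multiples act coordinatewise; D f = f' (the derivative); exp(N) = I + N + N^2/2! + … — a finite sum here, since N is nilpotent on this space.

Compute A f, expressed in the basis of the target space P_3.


the image equals g(x) = 4x^3 + (99/4)x^2 + 51x + 42

order-1 term: 24x^2 + 3x
order-2 term: 48x + 3
order-3 term: 32
the series for exp(2D) f terminates at order 3
exp(2D) f = 4x^3 + (99/4)x^2 + 51x + 42


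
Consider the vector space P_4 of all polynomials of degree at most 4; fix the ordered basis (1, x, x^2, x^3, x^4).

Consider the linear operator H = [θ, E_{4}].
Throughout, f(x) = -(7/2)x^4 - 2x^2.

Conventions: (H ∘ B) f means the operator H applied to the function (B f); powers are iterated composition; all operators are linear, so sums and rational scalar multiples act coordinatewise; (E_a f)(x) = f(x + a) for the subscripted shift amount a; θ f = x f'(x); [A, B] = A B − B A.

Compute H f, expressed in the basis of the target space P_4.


the image equals g(x) = 56x^3 + 672x^2 + 2704x + 3648

E_{4} f = -(7/2)x^4 - 56x^3 - 338x^2 - 912x - 928
θ E_{4} f = -14x^4 - 168x^3 - 676x^2 - 912x
θ f = -14x^4 - 4x^2
E_{4} θ f = -14x^4 - 224x^3 - 1348x^2 - 3616x - 3648
[θ, E_{4}] f = 56x^3 + 672x^2 + 2704x + 3648


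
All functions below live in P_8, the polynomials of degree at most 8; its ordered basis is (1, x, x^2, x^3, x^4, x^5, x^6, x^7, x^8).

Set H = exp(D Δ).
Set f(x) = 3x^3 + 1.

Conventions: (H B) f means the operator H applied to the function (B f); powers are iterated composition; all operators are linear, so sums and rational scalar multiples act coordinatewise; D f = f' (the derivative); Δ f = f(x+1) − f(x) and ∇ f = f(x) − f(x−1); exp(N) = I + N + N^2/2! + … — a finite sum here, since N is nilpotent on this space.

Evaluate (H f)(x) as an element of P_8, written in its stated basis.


order-1 term: 18x + 9
the series for exp(D Δ) f terminates at order 1
exp(D Δ) f = 3x^3 + 18x + 10

the image equals g(x) = 3x^3 + 18x + 10


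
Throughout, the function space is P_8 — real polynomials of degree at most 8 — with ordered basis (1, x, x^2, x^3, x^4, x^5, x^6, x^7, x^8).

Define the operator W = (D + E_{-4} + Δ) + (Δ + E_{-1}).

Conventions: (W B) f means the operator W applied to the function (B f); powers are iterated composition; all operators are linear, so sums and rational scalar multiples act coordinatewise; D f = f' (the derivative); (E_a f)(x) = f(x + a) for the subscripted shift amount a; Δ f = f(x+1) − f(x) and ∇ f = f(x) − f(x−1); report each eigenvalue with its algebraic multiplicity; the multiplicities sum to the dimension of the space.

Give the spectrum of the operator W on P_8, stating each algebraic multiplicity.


image of 1: 2
image of x: 2x - 2
image of x^2: 2x^2 - 4x + 19
image of x^3: 2x^3 - 6x^2 + 57x - 63
image of x^4: 2x^4 - 8x^3 + 114x^2 - 252x + 259
image of x^5: 2x^5 - 10x^4 + 190x^3 - 630x^2 + 1295x - 1023
image of x^6: 2x^6 - 12x^5 + 285x^4 - 1260x^3 + 3885x^2 - 6138x + 4099
image of x^7: 2x^7 - 14x^6 + 399x^5 - 2205x^4 + 9065x^3 - 21483x^2 + 28693x - 16383
image of x^8: 2x^8 - 16x^7 + 532x^6 - 3528x^5 + 18130x^4 - 57288x^3 + 114772x^2 - 131064x + 65539
the matrix is upper triangular; its diagonal is (2, 2, 2, 2, 2, 2, 2, 2, 2)
for a triangular matrix the eigenvalues are the diagonal entries, with algebraic multiplicity their repetition count

λ = 2 (multiplicity 9)


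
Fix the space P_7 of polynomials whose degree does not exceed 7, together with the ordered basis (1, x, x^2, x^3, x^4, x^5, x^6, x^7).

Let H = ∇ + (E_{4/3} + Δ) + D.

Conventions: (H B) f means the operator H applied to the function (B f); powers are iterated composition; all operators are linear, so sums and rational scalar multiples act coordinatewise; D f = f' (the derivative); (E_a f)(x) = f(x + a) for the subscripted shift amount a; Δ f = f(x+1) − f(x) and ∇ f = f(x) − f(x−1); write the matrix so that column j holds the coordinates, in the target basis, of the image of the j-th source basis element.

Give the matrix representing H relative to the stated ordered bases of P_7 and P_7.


image of 1: 1
image of x: x + 13/3
image of x^2: x^2 + (26/3)x + 16/9
image of x^3: x^3 + 13x^2 + (16/3)x + 118/27
image of x^4: x^4 + (52/3)x^3 + (32/3)x^2 + (472/27)x + 256/81
image of x^5: x^5 + (65/3)x^4 + (160/9)x^3 + (1180/27)x^2 + (1280/81)x + 1510/243
image of x^6: x^6 + 26x^5 + (80/3)x^4 + (2360/27)x^3 + (1280/27)x^2 + (3020/81)x + 4096/729
image of x^7: x^7 + (91/3)x^6 + (112/3)x^5 + (4130/27)x^4 + (8960/81)x^3 + (10570/81)x^2 + (28672/729)x + 20758/2187
each image's coordinates form column j of the matrix

the matrix is [[1, 13/3, 16/9, 118/27, 256/81, 1510/243, 4096/729, 20758/2187]; [0, 1, 26/3, 16/3, 472/27, 1280/81, 3020/81, 28672/729]; [0, 0, 1, 13, 32/3, 1180/27, 1280/27, 10570/81]; [0, 0, 0, 1, 52/3, 160/9, 2360/27, 8960/81]; [0, 0, 0, 0, 1, 65/3, 80/3, 4130/27]; [0, 0, 0, 0, 0, 1, 26, 112/3]; [0, 0, 0, 0, 0, 0, 1, 91/3]; [0, 0, 0, 0, 0, 0, 0, 1]] (rows listed top to bottom)


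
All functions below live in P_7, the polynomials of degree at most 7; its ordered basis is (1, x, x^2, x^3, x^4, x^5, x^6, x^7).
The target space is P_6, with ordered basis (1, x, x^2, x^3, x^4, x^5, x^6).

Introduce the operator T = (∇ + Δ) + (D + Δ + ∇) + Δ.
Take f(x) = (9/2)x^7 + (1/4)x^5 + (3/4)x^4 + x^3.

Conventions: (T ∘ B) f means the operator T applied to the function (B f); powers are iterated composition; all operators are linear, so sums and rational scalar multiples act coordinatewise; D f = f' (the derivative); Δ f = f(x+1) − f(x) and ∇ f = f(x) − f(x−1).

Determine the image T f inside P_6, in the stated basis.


∇ f = (63/2)x^6 - (189/2)x^5 + (635/4)x^4 - 157x^3 + (191/2)x^2 - (131/4)x + 5
Δ f = (63/2)x^6 + (189/2)x^5 + (635/4)x^4 + 163x^3 + (209/2)x^2 + (155/4)x + 13/2
(∇ + Δ) f = 63x^6 + (635/2)x^4 + 6x^3 + 200x^2 + 6x + 23/2
D f = (63/2)x^6 + (5/4)x^4 + 3x^3 + 3x^2
Δ f = (63/2)x^6 + (189/2)x^5 + (635/4)x^4 + 163x^3 + (209/2)x^2 + (155/4)x + 13/2
∇ f = (63/2)x^6 - (189/2)x^5 + (635/4)x^4 - 157x^3 + (191/2)x^2 - (131/4)x + 5
(D + Δ + ∇) f = (189/2)x^6 + (1275/4)x^4 + 9x^3 + 203x^2 + 6x + 23/2
Δ f = (63/2)x^6 + (189/2)x^5 + (635/4)x^4 + 163x^3 + (209/2)x^2 + (155/4)x + 13/2
((∇ + Δ) + (D + Δ + ∇) + Δ) f = 189x^6 + (189/2)x^5 + 795x^4 + 178x^3 + (1015/2)x^2 + (203/4)x + 59/2

the result is g(x) = 189x^6 + (189/2)x^5 + 795x^4 + 178x^3 + (1015/2)x^2 + (203/4)x + 59/2


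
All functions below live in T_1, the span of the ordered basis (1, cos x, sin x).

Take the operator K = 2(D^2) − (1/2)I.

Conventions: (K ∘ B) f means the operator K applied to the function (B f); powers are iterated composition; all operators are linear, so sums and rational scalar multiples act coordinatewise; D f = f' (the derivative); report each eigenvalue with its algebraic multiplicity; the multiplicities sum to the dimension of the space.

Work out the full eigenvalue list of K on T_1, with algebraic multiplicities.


λ = -5/2 (multiplicity 2), λ = -1/2 (multiplicity 1)

image of 1: -1/2
image of cos x: -(5/2)cos x
image of sin x: -(5/2)sin x
the matrix is diagonal; its diagonal is (-1/2, -5/2, -5/2)
for a triangular matrix the eigenvalues are the diagonal entries, with algebraic multiplicity their repetition count


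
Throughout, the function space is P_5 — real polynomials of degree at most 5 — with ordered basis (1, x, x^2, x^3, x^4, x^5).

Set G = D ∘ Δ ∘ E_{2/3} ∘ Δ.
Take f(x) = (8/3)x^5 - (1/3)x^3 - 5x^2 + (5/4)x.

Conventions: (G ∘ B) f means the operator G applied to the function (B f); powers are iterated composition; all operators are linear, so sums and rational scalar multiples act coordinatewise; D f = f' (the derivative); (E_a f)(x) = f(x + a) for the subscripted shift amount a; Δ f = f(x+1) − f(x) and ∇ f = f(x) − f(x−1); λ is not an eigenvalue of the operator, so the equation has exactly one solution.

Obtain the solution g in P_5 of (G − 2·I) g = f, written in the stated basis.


write g with unknown coordinates in the stated basis and equate coefficients in (G − 2·I) g = f
solving from the highest basis element down gives g = -(4/3)x^5 + (1/6)x^3 - (75/2)x^2 - (3215/24)x - 2111/18
check: G g = -80x^2 - (800/3)x - 2111/9
so G g − 2·g = (8/3)x^5 - (1/3)x^3 - 5x^2 + (5/4)x = f ✓

the result is g(x) = -(4/3)x^5 + (1/6)x^3 - (75/2)x^2 - (3215/24)x - 2111/18


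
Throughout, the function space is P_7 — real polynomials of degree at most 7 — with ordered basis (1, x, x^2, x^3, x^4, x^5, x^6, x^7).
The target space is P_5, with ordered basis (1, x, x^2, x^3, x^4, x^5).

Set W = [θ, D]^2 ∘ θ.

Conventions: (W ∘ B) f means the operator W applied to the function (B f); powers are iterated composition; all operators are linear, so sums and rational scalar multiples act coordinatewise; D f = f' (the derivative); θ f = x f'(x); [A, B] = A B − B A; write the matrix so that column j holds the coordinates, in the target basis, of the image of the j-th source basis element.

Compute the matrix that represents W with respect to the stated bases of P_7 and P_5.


the matrix is [[0, 0, 4, 0, 0, 0, 0, 0]; [0, 0, 0, 18, 0, 0, 0, 0]; [0, 0, 0, 0, 48, 0, 0, 0]; [0, 0, 0, 0, 0, 100, 0, 0]; [0, 0, 0, 0, 0, 0, 180, 0]; [0, 0, 0, 0, 0, 0, 0, 294]] (rows listed top to bottom)

image of 1: 0
image of x: 0
image of x^2: 4
image of x^3: 18x
image of x^4: 48x^2
image of x^5: 100x^3
image of x^6: 180x^4
image of x^7: 294x^5
each image's coordinates form column j of the matrix


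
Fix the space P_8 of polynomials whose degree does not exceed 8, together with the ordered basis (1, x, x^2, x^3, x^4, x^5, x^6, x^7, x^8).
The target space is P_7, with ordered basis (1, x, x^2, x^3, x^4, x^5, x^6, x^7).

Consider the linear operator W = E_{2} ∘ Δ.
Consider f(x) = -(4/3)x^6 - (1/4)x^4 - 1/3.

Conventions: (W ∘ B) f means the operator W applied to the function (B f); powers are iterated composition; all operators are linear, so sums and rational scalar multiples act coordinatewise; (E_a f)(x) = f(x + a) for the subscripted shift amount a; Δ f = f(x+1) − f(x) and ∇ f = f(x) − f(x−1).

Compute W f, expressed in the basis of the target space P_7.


Δ f = -8x^5 - 20x^4 - (83/3)x^3 - (43/2)x^2 - 9x - 19/12
E_{2} Δ f = -8x^5 - 100x^4 - (1523/3)x^3 - (2615/2)x^2 - 1707x - 10835/12

the result is g(x) = -8x^5 - 100x^4 - (1523/3)x^3 - (2615/2)x^2 - 1707x - 10835/12


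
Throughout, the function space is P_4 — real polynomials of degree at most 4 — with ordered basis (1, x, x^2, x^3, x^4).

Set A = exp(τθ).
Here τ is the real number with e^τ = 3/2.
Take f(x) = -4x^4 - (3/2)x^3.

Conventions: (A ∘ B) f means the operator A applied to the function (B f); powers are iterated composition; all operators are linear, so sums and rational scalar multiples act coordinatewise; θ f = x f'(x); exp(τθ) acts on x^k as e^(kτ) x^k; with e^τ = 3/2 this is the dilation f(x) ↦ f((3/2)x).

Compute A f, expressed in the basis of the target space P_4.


the image equals g(x) = -(81/4)x^4 - (81/16)x^3

exp(τθ) x^k = e^(kτ) x^k; with e^τ = 3/2 this sends x^k to (3/2)^k x^k
x^3 ↦ 27/8 x^3
x^4 ↦ 81/16 x^4
applying this coordinatewise to f: exp(τθ) f = -(81/4)x^4 - (81/16)x^3


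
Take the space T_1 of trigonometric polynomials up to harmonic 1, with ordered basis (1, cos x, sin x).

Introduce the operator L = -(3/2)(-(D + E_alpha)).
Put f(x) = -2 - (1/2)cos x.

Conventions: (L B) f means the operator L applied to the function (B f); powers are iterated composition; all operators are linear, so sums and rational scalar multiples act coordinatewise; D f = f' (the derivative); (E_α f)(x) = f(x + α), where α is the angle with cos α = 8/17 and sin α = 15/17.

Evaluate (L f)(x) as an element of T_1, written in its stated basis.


D f = (1/2)sin x
E_alpha f = -2 - (4/17)cos x + (15/34)sin x
(D + E_alpha) f = -2 - (4/17)cos x + (16/17)sin x
(-(D + E_alpha)) f = 2 + (4/17)cos x - (16/17)sin x
(-(3/2)(-(D + E_alpha))) f = -3 - (6/17)cos x + (24/17)sin x

the result is g(x) = -3 - (6/17)cos x + (24/17)sin x


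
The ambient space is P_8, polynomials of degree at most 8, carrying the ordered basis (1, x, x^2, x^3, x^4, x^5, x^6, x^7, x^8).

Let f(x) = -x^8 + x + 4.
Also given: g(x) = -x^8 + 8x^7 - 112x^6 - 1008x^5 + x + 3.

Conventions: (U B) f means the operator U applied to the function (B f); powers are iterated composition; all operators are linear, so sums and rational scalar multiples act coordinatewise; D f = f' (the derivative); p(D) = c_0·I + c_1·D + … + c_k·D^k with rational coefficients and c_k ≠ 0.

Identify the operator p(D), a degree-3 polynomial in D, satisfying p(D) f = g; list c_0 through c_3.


D^0 f = -x^8 + x + 4
D^1 f = -8x^7 + 1
D^2 f = -56x^6
D^3 f = -336x^5
matching coefficients of g against c_0 f + c_1 Df + … from the top degree down determines the c_i
solution: c_0 = 1, c_1 = -1, c_2 = 2, c_3 = 3

p(D) = I − D + 2·D^2 + 3·D^3, i.e. c_0 = 1, c_1 = -1, c_2 = 2, c_3 = 3


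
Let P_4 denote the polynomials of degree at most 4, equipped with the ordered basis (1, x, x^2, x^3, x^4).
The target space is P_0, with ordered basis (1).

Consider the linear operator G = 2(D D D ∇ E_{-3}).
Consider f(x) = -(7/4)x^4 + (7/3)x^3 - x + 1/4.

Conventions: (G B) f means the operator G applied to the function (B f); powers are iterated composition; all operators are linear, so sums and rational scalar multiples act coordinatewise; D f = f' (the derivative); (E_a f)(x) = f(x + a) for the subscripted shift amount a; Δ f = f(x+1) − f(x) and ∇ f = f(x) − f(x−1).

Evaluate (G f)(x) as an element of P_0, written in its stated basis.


E_{-3} f = -(7/4)x^4 + (70/3)x^3 - (231/2)x^2 + 251x - 403/2
∇ E_{-3} f = -7x^3 + (161/2)x^2 - 308x + 4699/12
D (∇ E_{-3}) f = -21x^2 + 161x - 308
D D (∇ E_{-3}) f = -42x + 161
D D D (∇ E_{-3}) f = -42
(2(D D D ∇ E_{-3})) f = -84

the result is g(x) = -84


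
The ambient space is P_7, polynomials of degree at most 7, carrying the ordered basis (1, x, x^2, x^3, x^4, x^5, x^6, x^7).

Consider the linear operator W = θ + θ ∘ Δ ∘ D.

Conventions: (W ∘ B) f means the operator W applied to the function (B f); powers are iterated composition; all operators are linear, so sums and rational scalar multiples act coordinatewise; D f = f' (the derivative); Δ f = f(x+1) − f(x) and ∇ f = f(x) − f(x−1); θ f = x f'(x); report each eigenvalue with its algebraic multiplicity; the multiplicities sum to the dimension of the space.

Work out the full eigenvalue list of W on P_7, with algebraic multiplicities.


λ = 0 (multiplicity 1), λ = 1 (multiplicity 1), λ = 2 (multiplicity 1), λ = 3 (multiplicity 1), λ = 4 (multiplicity 1), λ = 5 (multiplicity 1), λ = 6 (multiplicity 1), λ = 7 (multiplicity 1)

image of 1: 0
image of x: x
image of x^2: 2x^2
image of x^3: 3x^3 + 6x
image of x^4: 4x^4 + 24x^2 + 12x
image of x^5: 5x^5 + 60x^3 + 60x^2 + 20x
image of x^6: 6x^6 + 120x^4 + 180x^3 + 120x^2 + 30x
image of x^7: 7x^7 + 210x^5 + 420x^4 + 420x^3 + 210x^2 + 42x
the matrix is upper triangular; its diagonal is (0, 1, 2, 3, 4, 5, 6, 7)
for a triangular matrix the eigenvalues are the diagonal entries, with algebraic multiplicity their repetition count


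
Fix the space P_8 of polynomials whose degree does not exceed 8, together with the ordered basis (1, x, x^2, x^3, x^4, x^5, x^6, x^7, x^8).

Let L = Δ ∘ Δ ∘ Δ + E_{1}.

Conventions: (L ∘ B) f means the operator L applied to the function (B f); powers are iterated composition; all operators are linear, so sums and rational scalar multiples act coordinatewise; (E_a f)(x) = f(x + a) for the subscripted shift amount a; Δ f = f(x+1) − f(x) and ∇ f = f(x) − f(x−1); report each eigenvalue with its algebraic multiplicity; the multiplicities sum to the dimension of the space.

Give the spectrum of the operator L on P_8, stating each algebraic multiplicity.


image of 1: 1
image of x: x + 1
image of x^2: x^2 + 2x + 1
image of x^3: x^3 + 3x^2 + 3x + 7
image of x^4: x^4 + 4x^3 + 6x^2 + 28x + 37
image of x^5: x^5 + 5x^4 + 10x^3 + 70x^2 + 185x + 151
image of x^6: x^6 + 6x^5 + 15x^4 + 140x^3 + 555x^2 + 906x + 541
image of x^7: x^7 + 7x^6 + 21x^5 + 245x^4 + 1295x^3 + 3171x^2 + 3787x + 1807
image of x^8: x^8 + 8x^7 + 28x^6 + 392x^5 + 2590x^4 + 8456x^3 + 15148x^2 + 14456x + 5797
the matrix is upper triangular; its diagonal is (1, 1, 1, 1, 1, 1, 1, 1, 1)
for a triangular matrix the eigenvalues are the diagonal entries, with algebraic multiplicity their repetition count

λ = 1 (multiplicity 9)


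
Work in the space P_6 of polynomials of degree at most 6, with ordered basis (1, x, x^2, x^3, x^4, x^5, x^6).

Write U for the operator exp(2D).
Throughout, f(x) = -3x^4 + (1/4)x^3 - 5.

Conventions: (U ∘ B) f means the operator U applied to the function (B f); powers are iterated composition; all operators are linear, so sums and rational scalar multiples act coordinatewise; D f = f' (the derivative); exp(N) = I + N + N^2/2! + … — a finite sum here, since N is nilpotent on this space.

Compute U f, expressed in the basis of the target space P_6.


the result is g(x) = -3x^4 - (95/4)x^3 - (141/2)x^2 - 93x - 51

order-1 term: -24x^3 + (3/2)x^2
order-2 term: -72x^2 + 3x
order-3 term: -96x + 2
order-4 term: -48
the series for exp(2D) f terminates at order 4
exp(2D) f = -3x^4 - (95/4)x^3 - (141/2)x^2 - 93x - 51


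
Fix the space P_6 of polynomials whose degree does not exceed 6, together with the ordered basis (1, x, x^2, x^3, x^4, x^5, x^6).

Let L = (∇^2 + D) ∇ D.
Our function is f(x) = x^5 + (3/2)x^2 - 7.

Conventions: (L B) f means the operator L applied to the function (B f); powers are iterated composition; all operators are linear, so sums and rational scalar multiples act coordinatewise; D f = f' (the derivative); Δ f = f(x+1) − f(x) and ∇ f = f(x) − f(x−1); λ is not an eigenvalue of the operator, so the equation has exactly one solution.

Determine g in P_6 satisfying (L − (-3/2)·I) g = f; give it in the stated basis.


g(x) = (2/3)x^5 - (77/3)x^2 - (80/3)x + 598/9

write g with unknown coordinates in the stated basis and equate coefficients in (L − (-3/2)·I) g = f
solving from the highest basis element down gives g = (2/3)x^5 - (77/3)x^2 - (80/3)x + 598/9
check: L g = 40x^2 + 40x - 320/3
so L g − (-3/2)·g = x^5 + (3/2)x^2 - 7 = f ✓


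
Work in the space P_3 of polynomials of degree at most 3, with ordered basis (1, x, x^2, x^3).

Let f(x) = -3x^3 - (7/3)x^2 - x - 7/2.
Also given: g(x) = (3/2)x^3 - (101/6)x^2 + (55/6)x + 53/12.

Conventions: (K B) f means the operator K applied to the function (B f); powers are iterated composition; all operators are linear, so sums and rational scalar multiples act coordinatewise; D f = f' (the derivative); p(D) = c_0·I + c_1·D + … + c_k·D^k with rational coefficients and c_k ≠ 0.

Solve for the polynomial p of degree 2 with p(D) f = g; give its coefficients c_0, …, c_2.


D^0 f = -3x^3 - (7/3)x^2 - x - 7/2
D^1 f = -9x^2 - (14/3)x - 1
D^2 f = -18x - 14/3
matching coefficients of g against c_0 f + c_1 Df + … from the top degree down determines the c_i
solution: c_0 = -1/2, c_1 = 2, c_2 = -1

c_0 = -1/2, c_1 = 2, c_2 = -1


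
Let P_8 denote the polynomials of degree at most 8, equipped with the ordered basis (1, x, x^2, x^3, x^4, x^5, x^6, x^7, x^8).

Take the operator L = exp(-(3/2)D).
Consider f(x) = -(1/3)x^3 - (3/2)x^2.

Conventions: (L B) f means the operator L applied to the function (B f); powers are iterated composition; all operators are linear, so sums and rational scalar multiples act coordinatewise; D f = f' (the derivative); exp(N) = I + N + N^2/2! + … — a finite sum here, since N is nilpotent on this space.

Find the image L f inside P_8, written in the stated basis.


the result is g(x) = -(1/3)x^3 + (9/4)x - 9/4

order-1 term: (3/2)x^2 + (9/2)x
order-2 term: -(9/4)x - 27/8
order-3 term: 9/8
the series for exp(-(3/2)D) f terminates at order 3
exp(-(3/2)D) f = -(1/3)x^3 + (9/4)x - 9/4


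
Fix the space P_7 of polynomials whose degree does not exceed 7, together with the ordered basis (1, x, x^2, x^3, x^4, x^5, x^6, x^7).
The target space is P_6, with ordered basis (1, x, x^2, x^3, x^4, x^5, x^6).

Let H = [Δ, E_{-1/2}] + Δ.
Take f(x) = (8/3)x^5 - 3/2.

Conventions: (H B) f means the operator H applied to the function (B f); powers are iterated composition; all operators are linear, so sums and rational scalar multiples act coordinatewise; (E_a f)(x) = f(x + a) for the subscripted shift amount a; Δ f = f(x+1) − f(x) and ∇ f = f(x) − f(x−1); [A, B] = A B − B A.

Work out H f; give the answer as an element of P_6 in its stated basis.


the result is g(x) = (40/3)x^4 + (80/3)x^3 + (80/3)x^2 + (40/3)x + 8/3

E_{-1/2} f = (8/3)x^5 - (20/3)x^4 + (20/3)x^3 - (10/3)x^2 + (5/6)x - 19/12
Δ E_{-1/2} f = (40/3)x^4 + (20/3)x^2 + 1/6
Δ f = (40/3)x^4 + (80/3)x^3 + (80/3)x^2 + (40/3)x + 8/3
E_{-1/2} Δ f = (40/3)x^4 + (20/3)x^2 + 1/6
[Δ, E_{-1/2}] f = 0
Δ f = (40/3)x^4 + (80/3)x^3 + (80/3)x^2 + (40/3)x + 8/3
([Δ, E_{-1/2}] + Δ) f = (40/3)x^4 + (80/3)x^3 + (80/3)x^2 + (40/3)x + 8/3


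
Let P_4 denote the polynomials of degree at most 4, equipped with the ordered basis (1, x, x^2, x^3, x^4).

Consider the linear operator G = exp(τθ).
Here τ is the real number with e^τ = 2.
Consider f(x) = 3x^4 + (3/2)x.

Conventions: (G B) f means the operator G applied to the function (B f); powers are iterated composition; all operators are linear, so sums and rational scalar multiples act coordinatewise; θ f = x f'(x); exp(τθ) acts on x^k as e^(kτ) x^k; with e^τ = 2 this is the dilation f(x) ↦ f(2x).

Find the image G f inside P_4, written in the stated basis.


exp(τθ) x^k = e^(kτ) x^k; with e^τ = 2 this sends x^k to 2^k x^k
x ↦ 2 x
x^4 ↦ 16 x^4
applying this coordinatewise to f: exp(τθ) f = 48x^4 + 3x

the result is g(x) = 48x^4 + 3x


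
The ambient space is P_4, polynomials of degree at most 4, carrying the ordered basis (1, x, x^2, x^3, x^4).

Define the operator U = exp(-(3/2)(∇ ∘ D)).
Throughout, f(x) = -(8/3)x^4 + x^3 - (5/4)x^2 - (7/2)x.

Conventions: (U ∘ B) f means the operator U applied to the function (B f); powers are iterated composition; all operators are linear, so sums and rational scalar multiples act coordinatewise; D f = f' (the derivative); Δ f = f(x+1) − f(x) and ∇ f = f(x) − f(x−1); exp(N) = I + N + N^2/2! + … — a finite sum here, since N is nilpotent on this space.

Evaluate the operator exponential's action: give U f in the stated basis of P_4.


g(x) = -(8/3)x^4 + x^3 + (187/4)x^2 - (121/2)x - 191/4

order-1 term: 48x^2 - 57x + 97/4
order-2 term: -72
the series for exp(-(3/2)(∇ ∘ D)) f terminates at order 2
exp(-(3/2)(∇ ∘ D)) f = -(8/3)x^4 + x^3 + (187/4)x^2 - (121/2)x - 191/4


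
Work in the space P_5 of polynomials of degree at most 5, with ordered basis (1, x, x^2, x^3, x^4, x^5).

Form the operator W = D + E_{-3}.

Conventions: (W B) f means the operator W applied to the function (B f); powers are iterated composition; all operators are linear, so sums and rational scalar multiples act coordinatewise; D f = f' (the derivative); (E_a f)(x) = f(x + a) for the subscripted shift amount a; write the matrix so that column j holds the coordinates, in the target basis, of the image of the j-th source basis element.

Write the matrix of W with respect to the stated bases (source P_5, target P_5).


image of 1: 1
image of x: x - 2
image of x^2: x^2 - 4x + 9
image of x^3: x^3 - 6x^2 + 27x - 27
image of x^4: x^4 - 8x^3 + 54x^2 - 108x + 81
image of x^5: x^5 - 10x^4 + 90x^3 - 270x^2 + 405x - 243
each image's coordinates form column j of the matrix

the matrix is [[1, -2, 9, -27, 81, -243]; [0, 1, -4, 27, -108, 405]; [0, 0, 1, -6, 54, -270]; [0, 0, 0, 1, -8, 90]; [0, 0, 0, 0, 1, -10]; [0, 0, 0, 0, 0, 1]] (rows listed top to bottom)


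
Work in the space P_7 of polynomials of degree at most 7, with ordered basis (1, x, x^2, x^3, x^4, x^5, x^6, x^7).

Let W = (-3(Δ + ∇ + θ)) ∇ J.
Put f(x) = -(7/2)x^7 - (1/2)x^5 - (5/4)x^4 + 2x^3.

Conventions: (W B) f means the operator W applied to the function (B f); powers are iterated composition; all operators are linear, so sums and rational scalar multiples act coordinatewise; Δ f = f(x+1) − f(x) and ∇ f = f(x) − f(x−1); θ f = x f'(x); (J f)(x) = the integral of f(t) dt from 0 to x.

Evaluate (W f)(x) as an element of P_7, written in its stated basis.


the image equals g(x) = (147/2)x^7 - (147/2)x^6 - 66x^5 + (2235/2)x^4 - 2010x^3 + 2283x^2 - (5079/4)x + 611/2

J f = -(7/16)x^8 - (1/12)x^6 - (1/4)x^5 + (1/2)x^4
∇ J f = -(7/2)x^7 + (49/4)x^6 - 25x^5 + (245/8)x^4 - (65/3)x^3 + 8x^2 - (3/4)x - 11/48
Δ (∇ J) f = -(49/2)x^6 - (255/4)x^4 - 5x^3 - 21x^2 - (5/2)x - 1/24
∇ (∇ J) f = -(49/2)x^6 + 147x^5 - (1725/4)x^4 + 740x^3 - 756x^2 + (853/2)x - 2443/24
θ (∇ J) f = -(49/2)x^7 + (147/2)x^6 - 125x^5 + (245/2)x^4 - 65x^3 + 16x^2 - (3/4)x
(Δ + ∇ + θ) (∇ J) f = -(49/2)x^7 + (49/2)x^6 + 22x^5 - (745/2)x^4 + 670x^3 - 761x^2 + (1693/4)x - 611/6
(-3(Δ + ∇ + θ)) (∇ J) f = (147/2)x^7 - (147/2)x^6 - 66x^5 + (2235/2)x^4 - 2010x^3 + 2283x^2 - (5079/4)x + 611/2


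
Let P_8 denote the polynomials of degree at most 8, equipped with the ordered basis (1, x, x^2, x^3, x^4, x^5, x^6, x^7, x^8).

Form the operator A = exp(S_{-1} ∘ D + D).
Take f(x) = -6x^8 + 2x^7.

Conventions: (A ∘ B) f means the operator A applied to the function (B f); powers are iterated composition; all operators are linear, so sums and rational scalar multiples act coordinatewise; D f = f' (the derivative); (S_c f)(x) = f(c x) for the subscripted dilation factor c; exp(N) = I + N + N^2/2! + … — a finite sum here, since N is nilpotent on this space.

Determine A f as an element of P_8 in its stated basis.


order-1 term: 28x^6
the series for exp(S_{-1} ∘ D + D) f terminates at order 1
exp(S_{-1} ∘ D + D) f = -6x^8 + 2x^7 + 28x^6

the result is g(x) = -6x^8 + 2x^7 + 28x^6


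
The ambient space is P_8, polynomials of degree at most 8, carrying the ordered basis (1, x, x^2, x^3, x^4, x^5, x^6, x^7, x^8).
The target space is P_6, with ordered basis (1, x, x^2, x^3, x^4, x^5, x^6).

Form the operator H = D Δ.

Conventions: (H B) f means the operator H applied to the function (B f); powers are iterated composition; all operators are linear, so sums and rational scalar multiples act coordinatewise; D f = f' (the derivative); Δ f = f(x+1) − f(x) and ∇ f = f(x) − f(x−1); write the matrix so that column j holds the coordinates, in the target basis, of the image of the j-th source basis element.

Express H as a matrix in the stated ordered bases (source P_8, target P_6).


the matrix is [[0, 0, 2, 3, 4, 5, 6, 7, 8]; [0, 0, 0, 6, 12, 20, 30, 42, 56]; [0, 0, 0, 0, 12, 30, 60, 105, 168]; [0, 0, 0, 0, 0, 20, 60, 140, 280]; [0, 0, 0, 0, 0, 0, 30, 105, 280]; [0, 0, 0, 0, 0, 0, 0, 42, 168]; [0, 0, 0, 0, 0, 0, 0, 0, 56]] (rows listed top to bottom)

image of 1: 0
image of x: 0
image of x^2: 2
image of x^3: 6x + 3
image of x^4: 12x^2 + 12x + 4
image of x^5: 20x^3 + 30x^2 + 20x + 5
image of x^6: 30x^4 + 60x^3 + 60x^2 + 30x + 6
image of x^7: 42x^5 + 105x^4 + 140x^3 + 105x^2 + 42x + 7
image of x^8: 56x^6 + 168x^5 + 280x^4 + 280x^3 + 168x^2 + 56x + 8
each image's coordinates form column j of the matrix


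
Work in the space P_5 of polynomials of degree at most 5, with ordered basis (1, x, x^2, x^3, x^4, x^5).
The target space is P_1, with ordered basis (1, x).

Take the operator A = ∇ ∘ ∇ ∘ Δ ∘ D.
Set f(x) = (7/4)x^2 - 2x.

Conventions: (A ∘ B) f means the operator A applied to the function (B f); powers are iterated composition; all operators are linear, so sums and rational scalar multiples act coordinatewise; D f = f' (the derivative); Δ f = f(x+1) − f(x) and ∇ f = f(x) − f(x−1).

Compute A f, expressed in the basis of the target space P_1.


the result is g(x) = 0

D f = (7/2)x - 2
Δ D f = 7/2
∇ Δ D f = 0
∇ (∇ ∘ Δ) D f = 0


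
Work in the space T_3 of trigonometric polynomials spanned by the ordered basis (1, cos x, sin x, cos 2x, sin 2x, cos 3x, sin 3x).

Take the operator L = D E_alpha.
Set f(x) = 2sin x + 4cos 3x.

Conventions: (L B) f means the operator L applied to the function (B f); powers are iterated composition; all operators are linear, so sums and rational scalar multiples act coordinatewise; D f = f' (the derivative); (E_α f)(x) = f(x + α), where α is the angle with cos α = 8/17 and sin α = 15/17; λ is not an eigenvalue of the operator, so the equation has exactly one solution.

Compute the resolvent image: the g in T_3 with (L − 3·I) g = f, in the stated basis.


the result is g(x) = -(4/65)cos x - (33/65)sin x - (2/3)cos 3x - (104/141)sin 3x

write g with unknown coordinates in the stated basis and equate coefficients in (L − 3·I) g = f
solving from the highest basis element down gives g = -(4/65)cos x - (33/65)sin x - (2/3)cos 3x - (104/141)sin 3x
check: L g = -(12/65)cos x + (31/65)sin x + 2cos 3x - (104/47)sin 3x
so L g − 3·g = 2sin x + 4cos 3x = f ✓
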